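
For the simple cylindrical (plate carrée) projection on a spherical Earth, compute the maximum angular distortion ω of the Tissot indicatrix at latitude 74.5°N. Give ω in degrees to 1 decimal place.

70.7°

For the equirectangular projection with φ₀ = 0 (plate carrée), h = 1 along meridians and k = sec φ along parallels.
At 74.5°: h = 1.000, k = 3.742; principal scales a = 3.742, b = 1.000.
sin(ω/2) = (a − b)/(a + b) = 2.742/4.742 = 0.5782, so ω = 2 arcsin(0.5782) ≈ 70.7°.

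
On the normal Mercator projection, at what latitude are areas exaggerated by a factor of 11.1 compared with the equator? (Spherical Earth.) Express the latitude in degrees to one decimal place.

Mercator areal scale is sec²φ.
sec²φ = 11.1  ⇒  cos²φ = 0.09009  ⇒  cos φ = 0.3002.
φ = arccos(0.3002) ≈ 72.5°.

72.5°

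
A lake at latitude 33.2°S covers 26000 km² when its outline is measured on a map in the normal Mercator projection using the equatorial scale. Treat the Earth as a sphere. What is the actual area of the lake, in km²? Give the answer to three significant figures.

For Mercator, h = k = sec φ (a conformal cylindrical projection has a single point scale, 1/cos φ).
Areal scale = k² = sec²φ = 1/cos²(33.2°) = 1/0.8368² = 1.428.
True area = apparent / (areal scale) = 26000 / 1.428 ≈ 18200 km².

18200 km²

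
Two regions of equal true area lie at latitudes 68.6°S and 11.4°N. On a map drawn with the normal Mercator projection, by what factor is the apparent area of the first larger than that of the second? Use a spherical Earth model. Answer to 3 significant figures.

7.22

Mercator areal scale is sec²φ.
At 68.6°: sec²(68.6°) = 1/0.3649² = 7.511.
At 11.4°: sec²(11.4°) = 1/0.9803² = 1.041.
Ratio = 7.511/1.041 = cos²(11.4°)/cos²(68.6°) ≈ 7.22.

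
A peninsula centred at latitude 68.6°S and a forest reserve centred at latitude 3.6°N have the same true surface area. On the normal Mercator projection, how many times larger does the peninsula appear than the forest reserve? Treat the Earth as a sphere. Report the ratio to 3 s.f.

7.48

Mercator is conformal with k = sec φ, so areal scale = k² = sec²φ.
At 68.6°: sec²(68.6°) = 1/0.3649² = 7.511.
At 3.6°: sec²(3.6°) = 1/0.9980² = 1.004.
Ratio = 7.511/1.004 = cos²(3.6°)/cos²(68.6°) ≈ 7.48.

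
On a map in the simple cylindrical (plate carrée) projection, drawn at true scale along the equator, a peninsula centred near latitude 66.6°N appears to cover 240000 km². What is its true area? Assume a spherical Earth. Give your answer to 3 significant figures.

In the plate carrée (x = Rλ, y = Rφ), meridians are true-scale (h = 1) and parallels are stretched by k = sec φ.
Areal scale = h·k = 1 × sec φ; at 66.6°, h = 1.000, k = 2.518, so h·k = 2.518.
True area = apparent / (areal scale) = 240000 / 2.518 ≈ 95300 km².

95300 km²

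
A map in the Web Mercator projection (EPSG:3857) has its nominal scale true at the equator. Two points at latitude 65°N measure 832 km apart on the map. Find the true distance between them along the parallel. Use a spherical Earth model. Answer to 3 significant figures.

For Mercator, h = k = sec φ (a conformal cylindrical projection has a single point scale, 1/cos φ).
Along the parallel at 65°, map distances are exaggerated by k = sec 65° = 2.366.
True distance = 832 / 2.366 = 832 × cos 65° ≈ 352 km.

352 km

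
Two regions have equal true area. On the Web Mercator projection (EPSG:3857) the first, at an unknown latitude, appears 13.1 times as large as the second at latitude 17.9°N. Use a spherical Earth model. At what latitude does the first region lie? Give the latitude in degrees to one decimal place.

On Mercator, (apparent₁)/(apparent₂) = sec²φ₁ / sec²φ₂ when true areas are equal.
cos²φ₂ / cos²φ₁ = 13.1  ⇒  cos φ₁ = cos 17.9° / √13.1 = 0.9516/3.619 = 0.2629.
φ₁ = arccos(0.2629) ≈ 74.8°.

74.8°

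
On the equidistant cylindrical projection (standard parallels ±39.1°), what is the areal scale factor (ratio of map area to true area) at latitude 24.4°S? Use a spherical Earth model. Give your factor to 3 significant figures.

The equidistant cylindrical projection with φ₀ = 39.1° has h = 1 (meridians true) and k = cos φ₀ / cos φ along parallels.
Areal scale = h·k = 1 × cos φ₀ / cos φ; at 24.4°, h = 1.000, k = 0.8522, so h·k = 0.8522.

0.852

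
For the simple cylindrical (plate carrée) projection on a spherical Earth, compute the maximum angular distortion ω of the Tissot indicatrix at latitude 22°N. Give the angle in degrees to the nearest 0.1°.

4.3°

In the plate carrée (x = Rλ, y = Rφ), meridians are true-scale (h = 1) and parallels are stretched by k = sec φ.
At 22°: h = 1.000, k = 1.079; principal scales a = 1.079, b = 1.000.
sin(ω/2) = (a − b)/(a + b) = 0.07853/2.079 = 0.03778, so ω = 2 arcsin(0.03778) ≈ 4.3°.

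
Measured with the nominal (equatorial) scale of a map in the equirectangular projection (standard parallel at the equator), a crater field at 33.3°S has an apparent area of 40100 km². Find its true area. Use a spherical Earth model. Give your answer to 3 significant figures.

In the plate carrée (x = Rλ, y = Rφ), meridians are true-scale (h = 1) and parallels are stretched by k = sec φ.
Areal scale = h·k = 1 × sec φ; at 33.3°, h = 1.000, k = 1.196, so h·k = 1.196.
True area = apparent / (areal scale) = 40100 / 1.196 ≈ 33500 km².

33500 km²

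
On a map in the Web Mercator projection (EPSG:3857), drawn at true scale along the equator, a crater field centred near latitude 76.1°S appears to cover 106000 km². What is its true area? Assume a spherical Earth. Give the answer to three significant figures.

6120 km²

Mercator is conformal, so the point scale is isotropic: h = k = sec φ = 1/cos φ.
Areal scale = k² = sec²φ = 1/cos²(76.1°) = 1/0.2402² = 17.33.
True area = apparent / (areal scale) = 106000 / 17.33 ≈ 6120 km².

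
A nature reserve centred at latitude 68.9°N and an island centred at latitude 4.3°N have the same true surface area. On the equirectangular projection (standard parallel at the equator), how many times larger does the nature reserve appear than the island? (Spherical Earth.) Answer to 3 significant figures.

For the equirectangular projection with φ₀ = 0 (plate carrée), h = 1 along meridians and k = sec φ along parallels.
Areal scale at 68.9°: h·k = 1.000 × 2.778 = 2.778.
Areal scale at 4.3°: h·k = 1.000 × 1.003 = 1.003.
Ratio = 2.778/1.003 ≈ 2.77.

2.77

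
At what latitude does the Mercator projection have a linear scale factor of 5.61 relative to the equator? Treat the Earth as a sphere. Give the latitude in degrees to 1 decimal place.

79.7°

Mercator scale is k = sec φ = 1/cos φ.
1/cos φ = 5.61  ⇒  cos φ = 0.1783  ⇒  φ = arccos(0.1783) ≈ 79.7°.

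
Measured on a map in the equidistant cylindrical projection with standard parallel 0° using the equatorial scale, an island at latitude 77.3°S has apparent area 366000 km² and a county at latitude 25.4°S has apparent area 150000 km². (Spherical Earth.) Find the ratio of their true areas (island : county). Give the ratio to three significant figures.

0.594

On the plate carrée, areal scale = h·k = 1 × sec φ, so true area = apparent × cos φ.
True area of island: 366000 × cos(77.3°) = 366000 × 0.2198 = 80460 km².
True area of county: 150000 × cos(25.4°) = 150000 × 0.9033 = 135500 km².
Ratio = 80460 / 135500 ≈ 0.594.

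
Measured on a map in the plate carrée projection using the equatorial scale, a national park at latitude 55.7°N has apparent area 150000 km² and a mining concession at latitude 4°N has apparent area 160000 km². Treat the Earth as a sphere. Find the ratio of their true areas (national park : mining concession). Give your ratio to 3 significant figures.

0.530

Plate carrée has h = 1 and k = sec φ, giving areal scale sec φ; true area = (apparent area) · cos φ.
True area of national park: 150000 × cos(55.7°) = 150000 × 0.5635 = 84530 km².
True area of mining concession: 160000 × cos(4°) = 160000 × 0.9976 = 159600 km².
Ratio = 84530 / 159600 ≈ 0.530.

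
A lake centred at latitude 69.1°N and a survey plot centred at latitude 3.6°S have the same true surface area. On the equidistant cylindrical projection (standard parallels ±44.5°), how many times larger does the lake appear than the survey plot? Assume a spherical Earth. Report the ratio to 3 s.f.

2.80

In the equirectangular projection with standard parallel φ₀ = 44.5° (x = Rλ cos φ₀, y = Rφ), meridians are true-scale (h = 1) and the parallel scale is k = cos φ₀ / cos φ.
Areal scale at 69.1°: h·k = 1.000 × 1.999 = 1.999.
Areal scale at 3.6°: h·k = 1.000 × 0.7147 = 0.7147.
Ratio = 1.999/0.7147 ≈ 2.80.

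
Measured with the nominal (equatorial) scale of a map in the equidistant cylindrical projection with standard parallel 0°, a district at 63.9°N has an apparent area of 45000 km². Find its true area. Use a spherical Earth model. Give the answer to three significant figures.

19800 km²

In the plate carrée (x = Rλ, y = Rφ), meridians are true-scale (h = 1) and parallels are stretched by k = sec φ.
Areal scale = h·k = 1 × sec φ; at 63.9°, h = 1.000, k = 2.273, so h·k = 2.273.
True area = apparent / (areal scale) = 45000 / 2.273 ≈ 19800 km².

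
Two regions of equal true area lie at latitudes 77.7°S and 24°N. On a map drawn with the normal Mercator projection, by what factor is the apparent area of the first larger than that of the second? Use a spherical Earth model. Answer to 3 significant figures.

18.4

On Mercator, area is exaggerated by sec²φ = 1/cos²φ.
At 77.7°: sec²(77.7°) = 1/0.2130² = 22.04.
At 24°: sec²(24°) = 1/0.9135² = 1.198.
Ratio = 22.04/1.198 = cos²(24°)/cos²(77.7°) ≈ 18.4.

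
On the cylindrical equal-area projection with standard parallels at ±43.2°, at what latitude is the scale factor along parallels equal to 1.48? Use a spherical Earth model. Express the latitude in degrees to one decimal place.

Cylindrical equal-area (φ₀ = 43.2°): h = cos φ / cos 43.2° along meridians, k = cos 43.2° / cos φ along parallels; h·k = 1.
k = cos φ₀ / cos φ = 1.48  ⇒  cos φ = cos 43.2° / 1.48 = 0.4925.
φ = arccos(0.4925) ≈ 60.5°.

60.5°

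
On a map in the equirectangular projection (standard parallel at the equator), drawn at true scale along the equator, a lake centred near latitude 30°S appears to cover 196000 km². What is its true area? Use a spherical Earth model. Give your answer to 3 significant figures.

For the equirectangular projection with φ₀ = 0 (plate carrée), h = 1 along meridians and k = sec φ along parallels.
Areal scale = h·k = 1 × sec φ; at 30°, h = 1.000, k = 1.155, so h·k = 1.155.
True area = apparent / (areal scale) = 196000 / 1.155 ≈ 170000 km².

170000 km²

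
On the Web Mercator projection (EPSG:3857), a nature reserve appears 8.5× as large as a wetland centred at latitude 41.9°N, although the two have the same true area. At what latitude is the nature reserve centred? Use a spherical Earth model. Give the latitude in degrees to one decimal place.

75.2°

Mercator areal scale is sec²φ, so apparent-area ratio = sec²φ₁ / sec²φ₂ = cos²φ₂ / cos²φ₁.
cos²φ₂ / cos²φ₁ = 8.5  ⇒  cos φ₁ = cos 41.9° / √8.5 = 0.7443/2.915 = 0.2553.
φ₁ = arccos(0.2553) ≈ 75.2°.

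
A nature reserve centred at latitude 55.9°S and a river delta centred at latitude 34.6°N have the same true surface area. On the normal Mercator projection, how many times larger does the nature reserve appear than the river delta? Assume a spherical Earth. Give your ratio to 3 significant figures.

2.16

On Mercator, area is exaggerated by sec²φ = 1/cos²φ.
At 55.9°: sec²(55.9°) = 1/0.5606² = 3.182.
At 34.6°: sec²(34.6°) = 1/0.8231² = 1.476.
Ratio = 3.182/1.476 = cos²(34.6°)/cos²(55.9°) ≈ 2.16.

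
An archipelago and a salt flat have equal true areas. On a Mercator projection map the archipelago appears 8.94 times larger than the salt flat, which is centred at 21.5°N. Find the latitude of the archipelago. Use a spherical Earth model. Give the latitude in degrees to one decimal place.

For equal true areas on Mercator, apparent areas scale as sec²φ, so the ratio is cos²φ₂ / cos²φ₁.
cos²φ₂ / cos²φ₁ = 8.94  ⇒  cos φ₁ = cos 21.5° / √8.94 = 0.9304/2.990 = 0.3112.
φ₁ = arccos(0.3112) ≈ 71.9°.

71.9°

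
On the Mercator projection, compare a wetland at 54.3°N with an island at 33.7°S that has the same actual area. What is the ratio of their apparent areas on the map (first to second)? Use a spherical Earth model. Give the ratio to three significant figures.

On Mercator, area is exaggerated by sec²φ = 1/cos²φ.
At 54.3°: sec²(54.3°) = 1/0.5835² = 2.937.
At 33.7°: sec²(33.7°) = 1/0.8320² = 1.445.
Ratio = 2.937/1.445 = cos²(33.7°)/cos²(54.3°) ≈ 2.03.

2.03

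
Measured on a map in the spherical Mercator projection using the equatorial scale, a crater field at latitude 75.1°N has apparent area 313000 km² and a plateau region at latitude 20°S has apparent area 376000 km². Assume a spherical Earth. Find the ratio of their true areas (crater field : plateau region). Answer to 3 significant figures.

On Mercator the areal scale is sec²φ, so true area = apparent × cos²φ.
True area of crater field: 313000 × cos²(75.1°) = 313000 × 0.06612 = 20690 km².
True area of plateau region: 376000 × cos²(20°) = 376000 × 0.8830 = 332000 km².
Ratio = 20690 / 332000 ≈ 0.0623.

0.0623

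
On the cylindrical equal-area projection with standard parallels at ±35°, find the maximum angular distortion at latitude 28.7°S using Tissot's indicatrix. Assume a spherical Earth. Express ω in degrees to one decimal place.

7.8°

Cylindrical equal-area (φ₀ = 35°): h = cos φ / cos 35° along meridians, k = cos 35° / cos φ along parallels; h·k = 1.
At 28.7°: h = 1.071, k = 0.9339; principal scales a = 1.071, b = 0.9339.
sin(ω/2) = (a − b)/(a + b) = 0.1369/2.005 = 0.06830, so ω = 2 arcsin(0.06830) ≈ 7.8°.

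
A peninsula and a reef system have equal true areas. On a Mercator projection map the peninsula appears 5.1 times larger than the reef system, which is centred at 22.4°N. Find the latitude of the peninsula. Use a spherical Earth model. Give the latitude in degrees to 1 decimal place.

On Mercator, (apparent₁)/(apparent₂) = sec²φ₁ / sec²φ₂ when true areas are equal.
cos²φ₂ / cos²φ₁ = 5.1  ⇒  cos φ₁ = cos 22.4° / √5.1 = 0.9245/2.258 = 0.4094.
φ₁ = arccos(0.4094) ≈ 65.8°.

65.8°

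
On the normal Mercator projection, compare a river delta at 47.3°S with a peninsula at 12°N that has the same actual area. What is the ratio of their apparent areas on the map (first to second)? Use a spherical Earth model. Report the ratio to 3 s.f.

2.08

Mercator is conformal with k = sec φ, so areal scale = k² = sec²φ.
At 47.3°: sec²(47.3°) = 1/0.6782² = 2.174.
At 12°: sec²(12°) = 1/0.9781² = 1.045.
Ratio = 2.174/1.045 = cos²(12°)/cos²(47.3°) ≈ 2.08.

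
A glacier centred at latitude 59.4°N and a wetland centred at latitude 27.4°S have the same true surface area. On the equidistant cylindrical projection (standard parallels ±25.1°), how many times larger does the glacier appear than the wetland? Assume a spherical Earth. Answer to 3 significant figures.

1.74

The equidistant cylindrical projection with φ₀ = 25.1° has h = 1 (meridians true) and k = cos φ₀ / cos φ along parallels.
Areal scale at 59.4°: h·k = 1.000 × 1.779 = 1.779.
Areal scale at 27.4°: h·k = 1.000 × 1.020 = 1.020.
Ratio = 1.779/1.020 ≈ 1.74.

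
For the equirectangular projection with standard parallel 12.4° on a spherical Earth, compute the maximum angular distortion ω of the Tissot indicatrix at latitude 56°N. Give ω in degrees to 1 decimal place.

31.5°

In the equirectangular projection with standard parallel φ₀ = 12.4° (x = Rλ cos φ₀, y = Rφ), meridians are true-scale (h = 1) and the parallel scale is k = cos φ₀ / cos φ.
At 56°: h = 1.000, k = 1.747; principal scales a = 1.747, b = 1.000.
sin(ω/2) = (a − b)/(a + b) = 0.7466/2.747 = 0.2718, so ω = 2 arcsin(0.2718) ≈ 31.5°.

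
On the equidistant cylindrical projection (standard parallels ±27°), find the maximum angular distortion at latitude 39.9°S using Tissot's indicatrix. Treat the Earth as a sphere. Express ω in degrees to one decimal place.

With standard parallel φ₀ = 27°, the equirectangular projection gives x = Rλ cos φ₀, y = Rφ, so h = 1 and k = cos 27° / cos φ.
At 39.9°: h = 1.000, k = 1.161; principal scales a = 1.161, b = 1.000.
sin(ω/2) = (a − b)/(a + b) = 0.1614/2.161 = 0.07469, so ω = 2 arcsin(0.07469) ≈ 8.6°.

8.6°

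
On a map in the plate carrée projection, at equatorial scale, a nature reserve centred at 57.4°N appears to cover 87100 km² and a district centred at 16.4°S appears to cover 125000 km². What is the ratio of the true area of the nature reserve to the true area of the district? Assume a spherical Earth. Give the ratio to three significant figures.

0.391

On the plate carrée, areal scale = h·k = 1 × sec φ, so true area = apparent × cos φ.
True area of nature reserve: 87100 × cos(57.4°) = 87100 × 0.5388 = 46930 km².
True area of district: 125000 × cos(16.4°) = 125000 × 0.9593 = 119900 km².
Ratio = 46930 / 119900 ≈ 0.391.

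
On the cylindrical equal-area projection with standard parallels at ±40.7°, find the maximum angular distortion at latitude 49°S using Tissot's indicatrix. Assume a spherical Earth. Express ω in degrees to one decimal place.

16.5°

A cylindrical equal-area projection with standard parallel φ₀ has meridian scale h = cos φ / cos φ₀ and parallel scale k = cos φ₀ / cos φ (so areas are preserved, h·k = 1).
At 49°: h = 0.8654, k = 1.156; principal scales a = 1.156, b = 0.8654.
sin(ω/2) = (a − b)/(a + b) = 0.2902/2.021 = 0.1436, so ω = 2 arcsin(0.1436) ≈ 16.5°.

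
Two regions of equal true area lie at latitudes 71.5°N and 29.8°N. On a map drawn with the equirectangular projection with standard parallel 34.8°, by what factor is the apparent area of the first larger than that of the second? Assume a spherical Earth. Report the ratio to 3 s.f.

With standard parallel φ₀ = 34.8°, the equirectangular projection gives x = Rλ cos φ₀, y = Rφ, so h = 1 and k = cos 34.8° / cos φ.
Areal scale at 71.5°: h·k = 1.000 × 2.588 = 2.588.
Areal scale at 29.8°: h·k = 1.000 × 0.9463 = 0.9463.
Ratio = 2.588/0.9463 ≈ 2.73.

2.73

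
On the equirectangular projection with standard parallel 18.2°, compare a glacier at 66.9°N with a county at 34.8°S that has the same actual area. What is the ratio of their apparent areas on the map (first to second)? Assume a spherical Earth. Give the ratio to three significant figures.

2.09

In the equirectangular projection with standard parallel φ₀ = 18.2° (x = Rλ cos φ₀, y = Rφ), meridians are true-scale (h = 1) and the parallel scale is k = cos φ₀ / cos φ.
Areal scale at 66.9°: h·k = 1.000 × 2.421 = 2.421.
Areal scale at 34.8°: h·k = 1.000 × 1.157 = 1.157.
Ratio = 2.421/1.157 ≈ 2.09.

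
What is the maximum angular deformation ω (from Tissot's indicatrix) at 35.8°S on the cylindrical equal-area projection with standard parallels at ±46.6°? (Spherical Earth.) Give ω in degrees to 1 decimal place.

18.9°

A cylindrical equal-area projection with standard parallel φ₀ has meridian scale h = cos φ / cos φ₀ and parallel scale k = cos φ₀ / cos φ (so areas are preserved, h·k = 1).
At 35.8°: h = 1.180, k = 0.8471; principal scales a = 1.180, b = 0.8471.
sin(ω/2) = (a − b)/(a + b) = 0.3333/2.028 = 0.1644, so ω = 2 arcsin(0.1644) ≈ 18.9°.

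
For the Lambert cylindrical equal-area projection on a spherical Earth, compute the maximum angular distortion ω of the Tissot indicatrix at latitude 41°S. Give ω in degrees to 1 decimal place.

The Lambert cylindrical equal-area projection is the cylindrical equal-area projection with its standard parallel at the equator (φ₀ = 0). For cylindrical equal-area with standard parallel φ₀, h = cos φ / cos φ₀ and k = cos φ₀ / cos φ, so h·k = 1.
At 41°: h = 0.7547, k = 1.325; principal scales a = 1.325, b = 0.7547.
sin(ω/2) = (a − b)/(a + b) = 0.5703/2.080 = 0.2742, so ω = 2 arcsin(0.2742) ≈ 31.8°.

31.8°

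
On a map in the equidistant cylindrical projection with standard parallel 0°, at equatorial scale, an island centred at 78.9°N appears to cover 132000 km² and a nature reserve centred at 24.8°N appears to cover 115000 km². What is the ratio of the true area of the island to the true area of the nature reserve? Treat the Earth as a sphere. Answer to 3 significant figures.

0.243

Plate carrée has h = 1 and k = sec φ, giving areal scale sec φ; true area = (apparent area) · cos φ.
True area of island: 132000 × cos(78.9°) = 132000 × 0.1925 = 25410 km².
True area of nature reserve: 115000 × cos(24.8°) = 115000 × 0.9078 = 104400 km².
Ratio = 25410 / 104400 ≈ 0.243.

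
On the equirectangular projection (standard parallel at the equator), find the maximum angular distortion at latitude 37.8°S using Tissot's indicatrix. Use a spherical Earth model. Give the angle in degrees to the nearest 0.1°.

13.5°

In the plate carrée (x = Rλ, y = Rφ), meridians are true-scale (h = 1) and parallels are stretched by k = sec φ.
At 37.8°: h = 1.000, k = 1.266; principal scales a = 1.266, b = 1.000.
sin(ω/2) = (a − b)/(a + b) = 0.2656/2.266 = 0.1172, so ω = 2 arcsin(0.1172) ≈ 13.5°.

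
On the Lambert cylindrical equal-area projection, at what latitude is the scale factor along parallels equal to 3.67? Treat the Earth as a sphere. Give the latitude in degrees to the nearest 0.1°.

The Lambert cylindrical equal-area projection is the cylindrical equal-area projection with its standard parallel at the equator (φ₀ = 0). For cylindrical equal-area with standard parallel φ₀, h = cos φ / cos φ₀ and k = cos φ₀ / cos φ, so h·k = 1.
k = cos φ₀ / cos φ = 3.67  ⇒  cos φ = cos 0° / 3.67 = 0.2725.
φ = arccos(0.2725) ≈ 74.2°.

74.2°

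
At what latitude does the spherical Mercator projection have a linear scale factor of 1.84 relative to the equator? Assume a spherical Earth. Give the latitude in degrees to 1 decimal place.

57.1°

Mercator scale is k = sec φ = 1/cos φ.
1/cos φ = 1.84  ⇒  cos φ = 0.5435  ⇒  φ = arccos(0.5435) ≈ 57.1°.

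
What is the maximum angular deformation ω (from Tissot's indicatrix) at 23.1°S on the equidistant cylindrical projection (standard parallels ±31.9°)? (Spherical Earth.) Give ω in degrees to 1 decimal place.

In the equirectangular projection with standard parallel φ₀ = 31.9° (x = Rλ cos φ₀, y = Rφ), meridians are true-scale (h = 1) and the parallel scale is k = cos φ₀ / cos φ.
At 23.1°: h = 1.000, k = 0.9230; principal scales a = 1.000, b = 0.9230.
sin(ω/2) = (a − b)/(a + b) = 0.07703/1.923 = 0.04006, so ω = 2 arcsin(0.04006) ≈ 4.6°.

4.6°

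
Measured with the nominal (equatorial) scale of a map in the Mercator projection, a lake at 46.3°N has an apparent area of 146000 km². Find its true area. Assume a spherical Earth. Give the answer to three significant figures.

The Mercator projection is conformal; its linear scale factor is the same in every direction and equals sec φ = 1/cos φ.
Areal scale = k² = sec²φ = 1/cos²(46.3°) = 1/0.6909² = 2.095.
True area = apparent / (areal scale) = 146000 / 2.095 ≈ 69700 km².

69700 km²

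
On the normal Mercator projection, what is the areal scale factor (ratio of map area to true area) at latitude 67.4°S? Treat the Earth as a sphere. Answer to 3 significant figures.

6.77

Mercator is conformal, so the point scale is isotropic: h = k = sec φ = 1/cos φ.
Areal scale = k² = sec²φ = 1/cos²(67.4°) = 1/0.3843² = 6.771.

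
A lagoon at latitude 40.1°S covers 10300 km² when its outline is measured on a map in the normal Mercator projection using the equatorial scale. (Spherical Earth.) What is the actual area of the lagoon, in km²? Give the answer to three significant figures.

6030 km²

For Mercator, h = k = sec φ (a conformal cylindrical projection has a single point scale, 1/cos φ).
Areal scale = k² = sec²φ = 1/cos²(40.1°) = 1/0.7649² = 1.709.
True area = apparent / (areal scale) = 10300 / 1.709 ≈ 6030 km².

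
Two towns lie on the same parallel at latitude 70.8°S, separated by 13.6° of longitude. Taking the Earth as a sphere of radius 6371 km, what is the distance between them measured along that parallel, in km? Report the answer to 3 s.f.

Arc length along a parallel = R cos φ · Δλ (with Δλ in radians).
= 6371 × cos 70.8° × (13.6° × π/180) = 6371 × 0.3289 × 0.2374 ≈ 497 km.

497 km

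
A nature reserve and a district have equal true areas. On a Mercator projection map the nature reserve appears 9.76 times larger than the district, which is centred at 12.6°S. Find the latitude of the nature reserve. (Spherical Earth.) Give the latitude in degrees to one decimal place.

Mercator areal scale is sec²φ, so apparent-area ratio = sec²φ₁ / sec²φ₂ = cos²φ₂ / cos²φ₁.
cos²φ₂ / cos²φ₁ = 9.76  ⇒  cos φ₁ = cos 12.6° / √9.76 = 0.9759/3.124 = 0.3124.
φ₁ = arccos(0.3124) ≈ 71.8°.

71.8°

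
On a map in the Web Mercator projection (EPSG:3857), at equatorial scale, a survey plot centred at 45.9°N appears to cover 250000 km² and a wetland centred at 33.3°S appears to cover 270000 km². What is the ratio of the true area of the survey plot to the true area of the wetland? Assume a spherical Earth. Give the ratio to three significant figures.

Mercator's areal exaggeration is sec²φ; hence true area = (apparent area) · cos²φ.
True area of survey plot: 250000 × cos²(45.9°) = 250000 × 0.4843 = 121100 km².
True area of wetland: 270000 × cos²(33.3°) = 270000 × 0.6986 = 188600 km².
Ratio = 121100 / 188600 ≈ 0.642.

0.642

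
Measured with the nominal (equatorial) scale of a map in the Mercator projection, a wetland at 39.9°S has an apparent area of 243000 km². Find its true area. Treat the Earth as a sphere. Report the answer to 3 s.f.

143000 km²

The Mercator projection is conformal; its linear scale factor is the same in every direction and equals sec φ = 1/cos φ.
Areal scale = k² = sec²φ = 1/cos²(39.9°) = 1/0.7672² = 1.699.
True area = apparent / (areal scale) = 243000 / 1.699 ≈ 143000 km².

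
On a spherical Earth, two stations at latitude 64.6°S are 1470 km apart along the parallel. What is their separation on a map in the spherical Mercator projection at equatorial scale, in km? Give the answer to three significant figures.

The Mercator projection is conformal; its linear scale factor is the same in every direction and equals sec φ = 1/cos φ.
Along the parallel, k = sec 64.6° = 1/0.4289 = 2.331.
Map distance = 1470 × 2.331 ≈ 3430 km.

3430 km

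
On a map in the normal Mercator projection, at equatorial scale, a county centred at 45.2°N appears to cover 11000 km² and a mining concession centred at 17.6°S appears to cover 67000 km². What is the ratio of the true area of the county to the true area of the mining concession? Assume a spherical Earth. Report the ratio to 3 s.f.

0.0897

Since Mercator area scale is 1/cos²φ, the true area equals the apparent area multiplied by cos²φ.
True area of county: 11000 × cos²(45.2°) = 11000 × 0.4965 = 5462 km².
True area of mining concession: 67000 × cos²(17.6°) = 67000 × 0.9086 = 60870 km².
Ratio = 5462 / 60870 ≈ 0.0897.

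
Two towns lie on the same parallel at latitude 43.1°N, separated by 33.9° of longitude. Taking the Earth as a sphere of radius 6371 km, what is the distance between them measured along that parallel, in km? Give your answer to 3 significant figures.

Arc length along a parallel = R cos φ · Δλ (with Δλ in radians).
= 6371 × cos 43.1° × (33.9° × π/180) = 6371 × 0.7302 × 0.5917 ≈ 2750 km.

2750 km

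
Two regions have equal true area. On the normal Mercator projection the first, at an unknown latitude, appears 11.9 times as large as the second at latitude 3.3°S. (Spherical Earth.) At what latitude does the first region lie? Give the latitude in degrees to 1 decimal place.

73.2°

For equal true areas on Mercator, apparent areas scale as sec²φ, so the ratio is cos²φ₂ / cos²φ₁.
cos²φ₂ / cos²φ₁ = 11.9  ⇒  cos φ₁ = cos 3.3° / √11.9 = 0.9983/3.450 = 0.2894.
φ₁ = arccos(0.2894) ≈ 73.2°.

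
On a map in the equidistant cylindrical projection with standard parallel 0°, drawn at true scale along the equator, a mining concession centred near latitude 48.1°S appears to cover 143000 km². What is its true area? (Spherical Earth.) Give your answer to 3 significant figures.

95500 km²

Plate carrée maps x = Rλ, y = Rφ. The meridian scale is h = 1 and the parallel scale is k = 1/cos φ = sec φ.
Areal scale = h·k = 1 × sec φ; at 48.1°, h = 1.000, k = 1.497, so h·k = 1.497.
True area = apparent / (areal scale) = 143000 / 1.497 ≈ 95500 km².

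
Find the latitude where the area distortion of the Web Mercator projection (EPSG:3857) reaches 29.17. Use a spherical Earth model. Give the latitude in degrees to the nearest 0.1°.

Mercator areal scale is sec²φ.
sec²φ = 29.17  ⇒  cos²φ = 0.03428  ⇒  cos φ = 0.1852.
φ = arccos(0.1852) ≈ 79.3°.

79.3°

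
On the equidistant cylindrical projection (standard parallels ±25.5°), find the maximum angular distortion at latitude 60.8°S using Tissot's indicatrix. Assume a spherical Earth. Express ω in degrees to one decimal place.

34.7°

In the equirectangular projection with standard parallel φ₀ = 25.5° (x = Rλ cos φ₀, y = Rφ), meridians are true-scale (h = 1) and the parallel scale is k = cos φ₀ / cos φ.
At 60.8°: h = 1.000, k = 1.850; principal scales a = 1.850, b = 1.000.
sin(ω/2) = (a − b)/(a + b) = 0.8501/2.850 = 0.2983, so ω = 2 arcsin(0.2983) ≈ 34.7°.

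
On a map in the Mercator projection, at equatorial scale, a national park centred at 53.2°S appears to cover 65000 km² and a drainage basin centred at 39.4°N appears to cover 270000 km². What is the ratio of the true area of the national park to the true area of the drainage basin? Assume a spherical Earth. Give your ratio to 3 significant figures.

On Mercator the areal scale is sec²φ, so true area = apparent × cos²φ.
True area of national park: 65000 × cos²(53.2°) = 65000 × 0.3588 = 23320 km².
True area of drainage basin: 270000 × cos²(39.4°) = 270000 × 0.5971 = 161200 km².
Ratio = 23320 / 161200 ≈ 0.145.

0.145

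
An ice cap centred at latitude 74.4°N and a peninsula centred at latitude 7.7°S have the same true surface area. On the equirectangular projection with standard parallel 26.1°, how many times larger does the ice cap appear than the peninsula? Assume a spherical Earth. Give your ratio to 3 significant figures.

The equidistant cylindrical projection with φ₀ = 26.1° has h = 1 (meridians true) and k = cos φ₀ / cos φ along parallels.
Areal scale at 74.4°: h·k = 1.000 × 3.339 = 3.339.
Areal scale at 7.7°: h·k = 1.000 × 0.9062 = 0.9062.
Ratio = 3.339/0.9062 ≈ 3.69.

3.69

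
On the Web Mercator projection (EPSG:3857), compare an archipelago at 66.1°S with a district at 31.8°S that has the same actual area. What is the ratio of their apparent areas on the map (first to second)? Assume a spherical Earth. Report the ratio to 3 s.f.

4.40

Mercator areal scale is sec²φ.
At 66.1°: sec²(66.1°) = 1/0.4051² = 6.092.
At 31.8°: sec²(31.8°) = 1/0.8499² = 1.384.
Ratio = 6.092/1.384 = cos²(31.8°)/cos²(66.1°) ≈ 4.40.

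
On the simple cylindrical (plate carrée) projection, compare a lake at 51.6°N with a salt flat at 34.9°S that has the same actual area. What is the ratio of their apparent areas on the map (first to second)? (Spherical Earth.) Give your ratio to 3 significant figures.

1.32

For the equirectangular projection with φ₀ = 0 (plate carrée), h = 1 along meridians and k = sec φ along parallels.
Areal scale at 51.6°: h·k = 1.000 × 1.610 = 1.610.
Areal scale at 34.9°: h·k = 1.000 × 1.219 = 1.219.
Ratio = 1.610/1.219 ≈ 1.32.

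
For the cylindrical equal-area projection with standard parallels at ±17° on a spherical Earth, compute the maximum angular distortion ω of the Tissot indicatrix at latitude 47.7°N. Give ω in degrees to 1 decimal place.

39.5°

A cylindrical equal-area projection with standard parallel φ₀ has meridian scale h = cos φ / cos φ₀ and parallel scale k = cos φ₀ / cos φ (so areas are preserved, h·k = 1).
At 47.7°: h = 0.7038, k = 1.421; principal scales a = 1.421, b = 0.7038.
sin(ω/2) = (a − b)/(a + b) = 0.7172/2.125 = 0.3375, so ω = 2 arcsin(0.3375) ≈ 39.5°.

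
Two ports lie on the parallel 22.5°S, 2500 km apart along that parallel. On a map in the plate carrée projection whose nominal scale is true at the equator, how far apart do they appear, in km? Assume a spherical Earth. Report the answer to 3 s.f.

In the plate carrée (x = Rλ, y = Rφ), meridians are true-scale (h = 1) and parallels are stretched by k = sec φ.
Along the parallel, k = sec 22.5° = 1/0.9239 = 1.082.
Map distance = 2500 × 1.082 ≈ 2710 km.

2710 km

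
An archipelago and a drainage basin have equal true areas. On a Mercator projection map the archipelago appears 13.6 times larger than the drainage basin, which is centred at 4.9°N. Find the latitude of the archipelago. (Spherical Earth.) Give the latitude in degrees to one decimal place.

74.3°

Mercator areal scale is sec²φ, so apparent-area ratio = sec²φ₁ / sec²φ₂ = cos²φ₂ / cos²φ₁.
cos²φ₂ / cos²φ₁ = 13.6  ⇒  cos φ₁ = cos 4.9° / √13.6 = 0.9963/3.688 = 0.2702.
φ₁ = arccos(0.2702) ≈ 74.3°.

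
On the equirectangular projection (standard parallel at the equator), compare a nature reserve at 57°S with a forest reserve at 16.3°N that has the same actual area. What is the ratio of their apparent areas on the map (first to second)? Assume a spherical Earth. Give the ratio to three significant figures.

1.76

In the plate carrée (x = Rλ, y = Rφ), meridians are true-scale (h = 1) and parallels are stretched by k = sec φ.
Areal scale at 57°: h·k = 1.000 × 1.836 = 1.836.
Areal scale at 16.3°: h·k = 1.000 × 1.042 = 1.042.
Ratio = 1.836/1.042 ≈ 1.76.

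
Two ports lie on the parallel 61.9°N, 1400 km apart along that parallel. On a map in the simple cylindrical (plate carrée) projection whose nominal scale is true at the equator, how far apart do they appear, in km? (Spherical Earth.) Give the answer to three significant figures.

Plate carrée maps x = Rλ, y = Rφ. The meridian scale is h = 1 and the parallel scale is k = 1/cos φ = sec φ.
Along the parallel, k = sec 61.9° = 1/0.4710 = 2.123.
Map distance = 1400 × 2.123 ≈ 2970 km.

2970 km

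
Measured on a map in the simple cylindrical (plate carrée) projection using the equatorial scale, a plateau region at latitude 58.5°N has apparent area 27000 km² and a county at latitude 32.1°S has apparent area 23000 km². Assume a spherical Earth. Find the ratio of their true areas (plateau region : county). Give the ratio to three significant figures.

0.724

Plate carrée has h = 1 and k = sec φ, giving areal scale sec φ; true area = (apparent area) · cos φ.
True area of plateau region: 27000 × cos(58.5°) = 27000 × 0.5225 = 14110 km².
True area of county: 23000 × cos(32.1°) = 23000 × 0.8471 = 19480 km².
Ratio = 14110 / 19480 ≈ 0.724.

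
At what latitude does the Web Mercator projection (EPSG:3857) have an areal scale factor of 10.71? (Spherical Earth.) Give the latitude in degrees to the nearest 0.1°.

72.2°

Mercator areal scale is sec²φ.
sec²φ = 10.71  ⇒  cos²φ = 0.09337  ⇒  cos φ = 0.3056.
φ = arccos(0.3056) ≈ 72.2°.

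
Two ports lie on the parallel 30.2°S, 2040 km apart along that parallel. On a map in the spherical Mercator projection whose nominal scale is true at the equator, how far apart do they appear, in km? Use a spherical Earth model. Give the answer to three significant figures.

2360 km

For Mercator, h = k = sec φ (a conformal cylindrical projection has a single point scale, 1/cos φ).
Along the parallel, k = sec 30.2° = 1/0.8643 = 1.157.
Map distance = 2040 × 1.157 ≈ 2360 km.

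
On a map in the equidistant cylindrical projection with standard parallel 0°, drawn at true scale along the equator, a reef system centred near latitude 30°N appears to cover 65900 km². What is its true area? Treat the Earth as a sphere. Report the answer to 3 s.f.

57100 km²

Plate carrée maps x = Rλ, y = Rφ. The meridian scale is h = 1 and the parallel scale is k = 1/cos φ = sec φ.
Areal scale = h·k = 1 × sec φ; at 30°, h = 1.000, k = 1.155, so h·k = 1.155.
True area = apparent / (areal scale) = 65900 / 1.155 ≈ 57100 km².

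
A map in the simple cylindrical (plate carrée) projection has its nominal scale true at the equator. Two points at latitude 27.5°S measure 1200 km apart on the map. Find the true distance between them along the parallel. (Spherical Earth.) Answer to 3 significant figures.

For the equirectangular projection with φ₀ = 0 (plate carrée), h = 1 along meridians and k = sec φ along parallels.
Along the parallel at 27.5°, map distances are exaggerated by k = sec 27.5° = 1.127.
True distance = 1200 / 1.127 = 1200 × cos 27.5° ≈ 1060 km.

1060 km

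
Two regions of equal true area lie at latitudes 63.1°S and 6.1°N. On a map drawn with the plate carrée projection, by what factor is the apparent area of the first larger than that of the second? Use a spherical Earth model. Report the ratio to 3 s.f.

In the plate carrée (x = Rλ, y = Rφ), meridians are true-scale (h = 1) and parallels are stretched by k = sec φ.
Areal scale at 63.1°: h·k = 1.000 × 2.210 = 2.210.
Areal scale at 6.1°: h·k = 1.000 × 1.006 = 1.006.
Ratio = 2.210/1.006 ≈ 2.20.

2.20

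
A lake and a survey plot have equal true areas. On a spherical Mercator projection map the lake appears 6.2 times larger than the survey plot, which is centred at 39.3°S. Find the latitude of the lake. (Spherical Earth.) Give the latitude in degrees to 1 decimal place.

71.9°

Mercator areal scale is sec²φ, so apparent-area ratio = sec²φ₁ / sec²φ₂ = cos²φ₂ / cos²φ₁.
cos²φ₂ / cos²φ₁ = 6.2  ⇒  cos φ₁ = cos 39.3° / √6.2 = 0.7738/2.490 = 0.3108.
φ₁ = arccos(0.3108) ≈ 71.9°.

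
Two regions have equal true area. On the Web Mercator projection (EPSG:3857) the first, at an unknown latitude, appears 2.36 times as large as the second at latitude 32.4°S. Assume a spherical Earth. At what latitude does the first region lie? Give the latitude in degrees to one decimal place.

For equal true areas on Mercator, apparent areas scale as sec²φ, so the ratio is cos²φ₂ / cos²φ₁.
cos²φ₂ / cos²φ₁ = 2.36  ⇒  cos φ₁ = cos 32.4° / √2.36 = 0.8443/1.536 = 0.5496.
φ₁ = arccos(0.5496) ≈ 56.7°.

56.7°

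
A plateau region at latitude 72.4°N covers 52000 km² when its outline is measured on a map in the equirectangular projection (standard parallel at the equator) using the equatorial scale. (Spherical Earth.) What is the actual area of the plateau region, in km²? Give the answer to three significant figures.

Plate carrée maps x = Rλ, y = Rφ. The meridian scale is h = 1 and the parallel scale is k = 1/cos φ = sec φ.
Areal scale = h·k = 1 × sec φ; at 72.4°, h = 1.000, k = 3.307, so h·k = 3.307.
True area = apparent / (areal scale) = 52000 / 3.307 ≈ 15700 km².

15700 km²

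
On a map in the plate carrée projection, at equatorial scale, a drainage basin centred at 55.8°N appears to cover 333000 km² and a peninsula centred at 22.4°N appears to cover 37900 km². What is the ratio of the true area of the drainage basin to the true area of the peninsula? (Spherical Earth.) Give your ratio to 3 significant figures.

Plate carrée has h = 1 and k = sec φ, giving areal scale sec φ; true area = (apparent area) · cos φ.
True area of drainage basin: 333000 × cos(55.8°) = 333000 × 0.5621 = 187200 km².
True area of peninsula: 37900 × cos(22.4°) = 37900 × 0.9245 = 35040 km².
Ratio = 187200 / 35040 ≈ 5.34.

5.34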